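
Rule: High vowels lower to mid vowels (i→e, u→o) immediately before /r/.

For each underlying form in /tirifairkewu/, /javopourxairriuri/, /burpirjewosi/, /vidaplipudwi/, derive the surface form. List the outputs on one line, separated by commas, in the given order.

/tirifairkewu/: /i/ is a high vowel immediately before /r/, so it lowers to [e]. /i/ is a high vowel immediately before /r/, so it lowers to [e]. → [terifaerkewu].
/javopourxairriuri/: /u/ is a high vowel immediately before /r/, so it lowers to [o]. /i/ is a high vowel immediately before /r/, so it lowers to [e]. /u/ is a high vowel immediately before /r/, so it lowers to [o]. → [javopoorxaerriori].
/burpirjewosi/: /u/ is a high vowel immediately before /r/, so it lowers to [o]. /i/ is a high vowel immediately before /r/, so it lowers to [e]. → [borperjewosi].
/vidaplipudwi/: the rule's environment is not met; surfaces unchanged as [vidaplipudwi].

terifaerkewu, javopoorxaerriori, borperjewosi, vidaplipudwi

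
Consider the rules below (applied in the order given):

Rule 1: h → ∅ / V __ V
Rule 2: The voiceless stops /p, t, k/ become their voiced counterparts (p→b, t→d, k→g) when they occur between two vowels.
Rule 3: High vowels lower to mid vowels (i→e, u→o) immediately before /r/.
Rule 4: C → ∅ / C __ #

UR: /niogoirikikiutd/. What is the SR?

Rule 1 (intervocalic h-deletion): no segment meets the environment; /niogoirikikiutd/ is unchanged.
Rule 2 (intervocalic voicing): /k/ is a voiceless stop between vowels /i/ and /i/, so it voices to [g]. /k/ is a voiceless stop between vowels /i/ and /i/, so it voices to [g]. /niogoirikikiutd/ → niogoirigigiutd.
Rule 3 (pre-rhotic lowering): /i/ is a high vowel immediately before /r/, so it lowers to [e]. /niogoirigigiutd/ → niogoerigigiutd.
Rule 4 (final cluster simplification): /d/ is the second consonant of a word-final cluster /td/, so it deletes. /niogoerigigiutd/ → niogoerigigiut.

niogoerigigiut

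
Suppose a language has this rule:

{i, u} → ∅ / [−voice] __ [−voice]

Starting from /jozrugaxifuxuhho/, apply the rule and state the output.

jozrugaxfxhho

/i/ is a high vowel flanked by voiceless consonants /x/ and /f/, so it deletes.
/u/ is a high vowel flanked by voiceless consonants /f/ and /x/, so it deletes.
/u/ is a high vowel flanked by voiceless consonants /x/ and /h/, so it deletes.
The other instance of /u/ does not occur in the required environment and remains unchanged.
Surface form: [jozrugaxfxhho].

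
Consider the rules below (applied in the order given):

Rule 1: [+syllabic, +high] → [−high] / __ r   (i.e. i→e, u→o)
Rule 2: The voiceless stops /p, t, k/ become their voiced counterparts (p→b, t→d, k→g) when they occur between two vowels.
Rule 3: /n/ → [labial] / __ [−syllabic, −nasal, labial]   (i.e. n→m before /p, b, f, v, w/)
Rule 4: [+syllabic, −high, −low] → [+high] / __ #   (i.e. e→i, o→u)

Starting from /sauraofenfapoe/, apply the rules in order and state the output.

saoraofemfaboi

Rule 1 (pre-rhotic lowering): /u/ is a high vowel immediately before /r/, so it lowers to [o]. /sauraofenfapoe/ → saoraofenfapoe.
Rule 2 (intervocalic voicing): /p/ is a voiceless stop between vowels /a/ and /o/, so it voices to [b]. /saoraofenfapoe/ → saoraofenfaboe.
Rule 3 (nasal place assimilation): /n/ precedes the labial consonant /f/, so it assimilates in place to [m]. /saoraofenfaboe/ → saoraofemfaboe.
Rule 4 (final vowel raising): /e/ is a mid vowel in word-final position, so it raises to [i]. /saoraofemfaboe/ → saoraofemfaboi.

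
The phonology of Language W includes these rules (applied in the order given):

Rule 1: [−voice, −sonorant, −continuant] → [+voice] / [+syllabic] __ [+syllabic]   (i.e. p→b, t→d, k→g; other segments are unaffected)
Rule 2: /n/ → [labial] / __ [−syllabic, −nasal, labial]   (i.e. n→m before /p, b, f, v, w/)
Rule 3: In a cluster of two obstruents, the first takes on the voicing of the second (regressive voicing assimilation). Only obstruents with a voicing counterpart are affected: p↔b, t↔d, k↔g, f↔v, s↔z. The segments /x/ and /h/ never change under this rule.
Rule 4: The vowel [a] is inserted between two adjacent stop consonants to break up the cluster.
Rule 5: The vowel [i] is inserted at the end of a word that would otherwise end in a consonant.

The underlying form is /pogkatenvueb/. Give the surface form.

pokakademvuebi

Rule 1 (intervocalic voicing): /t/ is a voiceless stop between vowels /a/ and /e/, so it voices to [d]. /pogkatenvueb/ → pogkadenvueb.
Rule 2 (nasal place assimilation): /n/ precedes the labial consonant /v/, so it assimilates in place to [m]. /pogkadenvueb/ → pogkademvueb.
Rule 3 (regressive voicing assimilation): /g/ precedes the voiceless obstruent /k/, so it devoices to [k] by assimilation. /pogkademvueb/ → pokkademvueb.
Rule 4 (stop-cluster a-epenthesis): /k/ and /k/ form a stop–stop cluster, so [a] is inserted between them. /pokkademvueb/ → pokakademvueb.
Rule 5 (final i-epenthesis): the form ends in the consonant /b/, so [i] is inserted word-finally. /pokakademvueb/ → pokakademvuebi.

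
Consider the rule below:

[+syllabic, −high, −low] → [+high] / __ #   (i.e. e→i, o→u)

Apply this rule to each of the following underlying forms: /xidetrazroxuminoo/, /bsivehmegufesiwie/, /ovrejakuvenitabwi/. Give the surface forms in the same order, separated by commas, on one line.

xidetrazroxuminou, bsivehmegufesiwii, ovrejakuvenitabwi

/xidetrazroxuminoo/: /o/ is a mid vowel in word-final position, so it raises to [u]. → [xidetrazroxuminou].
/bsivehmegufesiwie/: /e/ is a mid vowel in word-final position, so it raises to [i]. → [bsivehmegufesiwii].
/ovrejakuvenitabwi/: the rule's environment is not met; surfaces unchanged as [ovrejakuvenitabwi].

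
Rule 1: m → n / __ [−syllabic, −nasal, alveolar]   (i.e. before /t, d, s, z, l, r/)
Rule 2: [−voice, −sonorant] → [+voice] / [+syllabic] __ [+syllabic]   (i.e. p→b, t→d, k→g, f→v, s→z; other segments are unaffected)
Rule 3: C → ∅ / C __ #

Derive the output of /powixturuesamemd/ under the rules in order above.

powixturuezamen

Rule 1 (nasal place assimilation): /m/ precedes the alveolar consonant /d/, so it assimilates in place to [n]. /powixturuesamemd/ → powixturuesamend.
Rule 2 (intervocalic voicing): /s/ is a voiceless obstruent between vowels /e/ and /a/, so it voices to [z]. /powixturuesamend/ → powixturuezamend.
Rule 3 (final cluster simplification): /d/ is the second consonant of a word-final cluster /nd/, so it deletes. /powixturuezamend/ → powixturuezamen.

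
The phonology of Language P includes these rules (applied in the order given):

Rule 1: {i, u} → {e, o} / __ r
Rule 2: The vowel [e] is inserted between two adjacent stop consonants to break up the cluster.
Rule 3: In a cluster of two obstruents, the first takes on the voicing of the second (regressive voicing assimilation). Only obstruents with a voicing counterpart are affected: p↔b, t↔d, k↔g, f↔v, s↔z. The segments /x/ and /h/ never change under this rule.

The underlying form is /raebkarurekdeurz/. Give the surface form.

raebekarorekedeorz

Rule 1 (pre-rhotic lowering): /u/ is a high vowel immediately before /r/, so it lowers to [o]. /u/ is a high vowel immediately before /r/, so it lowers to [o]. /raebkarurekdeurz/ → raebkarorekdeorz.
Rule 2 (stop-cluster e-epenthesis): /b/ and /k/ form a stop–stop cluster, so [e] is inserted between them. /k/ and /d/ form a stop–stop cluster, so [e] is inserted between them. /raebkarorekdeorz/ → raebekarorekedeorz.
Rule 3 (regressive voicing assimilation): no segment meets the environment; /raebekarorekedeorz/ is unchanged.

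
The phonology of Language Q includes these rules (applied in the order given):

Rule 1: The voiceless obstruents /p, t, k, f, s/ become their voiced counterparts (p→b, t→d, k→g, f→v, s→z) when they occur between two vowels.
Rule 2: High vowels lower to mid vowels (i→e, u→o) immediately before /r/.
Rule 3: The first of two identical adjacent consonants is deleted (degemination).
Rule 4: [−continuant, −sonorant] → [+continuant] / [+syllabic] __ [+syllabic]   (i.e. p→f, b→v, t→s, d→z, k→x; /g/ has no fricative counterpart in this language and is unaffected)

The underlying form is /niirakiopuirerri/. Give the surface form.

nieragiovuereri

Rule 1 (intervocalic voicing): /k/ is a voiceless obstruent between vowels /a/ and /i/, so it voices to [g]. /p/ is a voiceless obstruent between vowels /o/ and /u/, so it voices to [b]. /niirakiopuirerri/ → niiragiobuirerri.
Rule 2 (pre-rhotic lowering): /i/ is a high vowel immediately before /r/, so it lowers to [e]. /i/ is a high vowel immediately before /r/, so it lowers to [e]. /niiragiobuirerri/ → nieragiobuererri.
Rule 3 (degemination): /rr/ is a geminate; the first /r/ deletes. /nieragiobuererri/ → nieragiobuereri.
Rule 4 (intervocalic spirantization): /b/ is a stop between vowels /o/ and /u/, so it spirantizes to the fricative [v]. /nieragiobuereri/ → nieragiovuereri.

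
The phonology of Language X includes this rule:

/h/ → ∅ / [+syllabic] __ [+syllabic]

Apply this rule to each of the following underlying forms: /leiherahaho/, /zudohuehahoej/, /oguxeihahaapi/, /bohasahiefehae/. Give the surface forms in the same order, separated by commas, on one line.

/leiherahaho/: /h/ occurs between vowels /i/ and /e/, so it deletes. /h/ occurs between vowels /a/ and /a/, so it deletes. /h/ occurs between vowels /a/ and /o/, so it deletes. → [leieraao].
/zudohuehahoej/: /h/ occurs between vowels /o/ and /u/, so it deletes. /h/ occurs between vowels /e/ and /a/, so it deletes. /h/ occurs between vowels /a/ and /o/, so it deletes. → [zudoueaoej].
/oguxeihahaapi/: /h/ occurs between vowels /i/ and /a/, so it deletes. /h/ occurs between vowels /a/ and /a/, so it deletes. → [oguxeiaaapi].
/bohasahiefehae/: /h/ occurs between vowels /o/ and /a/, so it deletes. /h/ occurs between vowels /a/ and /i/, so it deletes. /h/ occurs between vowels /e/ and /a/, so it deletes. → [boasaiefeae].

leieraao, zudoueaoej, oguxeiaaapi, boasaiefeae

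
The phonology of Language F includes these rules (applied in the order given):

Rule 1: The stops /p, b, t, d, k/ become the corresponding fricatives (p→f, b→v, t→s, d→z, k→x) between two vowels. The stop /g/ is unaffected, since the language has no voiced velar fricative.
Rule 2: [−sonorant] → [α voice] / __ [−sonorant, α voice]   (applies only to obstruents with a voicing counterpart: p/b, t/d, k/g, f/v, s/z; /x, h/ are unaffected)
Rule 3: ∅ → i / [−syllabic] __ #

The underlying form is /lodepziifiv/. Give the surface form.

lozebziifivi

Rule 1 (intervocalic spirantization): /d/ is a stop between vowels /o/ and /e/, so it spirantizes to the fricative [z]. /lodepziifiv/ → lozepziifiv.
Rule 2 (regressive voicing assimilation): /p/ precedes the voiced obstruent /z/, so it voices to [b] by assimilation. /lozepziifiv/ → lozebziifiv.
Rule 3 (final i-epenthesis): the form ends in the consonant /v/, so [i] is inserted word-finally. /lozebziifiv/ → lozebziifivi.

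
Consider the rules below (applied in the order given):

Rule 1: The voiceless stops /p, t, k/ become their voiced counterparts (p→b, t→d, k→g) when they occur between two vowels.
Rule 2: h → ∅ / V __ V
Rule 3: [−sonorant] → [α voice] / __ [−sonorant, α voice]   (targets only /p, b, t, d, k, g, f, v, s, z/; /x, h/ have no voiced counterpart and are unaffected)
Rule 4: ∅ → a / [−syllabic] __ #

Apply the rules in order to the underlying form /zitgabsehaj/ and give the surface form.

Rule 1 (intervocalic voicing): no segment meets the environment; /zitgabsehaj/ is unchanged.
Rule 2 (intervocalic h-deletion): /h/ occurs between vowels /e/ and /a/, so it deletes. /zitgabsehaj/ → zitgabseaj.
Rule 3 (regressive voicing assimilation): /t/ precedes the voiced obstruent /g/, so it voices to [d] by assimilation. /b/ precedes the voiceless obstruent /s/, so it devoices to [p] by assimilation. /zitgabseaj/ → zidgapseaj.
Rule 4 (final a-epenthesis): the form ends in the consonant /j/, so [a] is inserted word-finally. /zidgapseaj/ → zidgapseaja.

zidgapseaja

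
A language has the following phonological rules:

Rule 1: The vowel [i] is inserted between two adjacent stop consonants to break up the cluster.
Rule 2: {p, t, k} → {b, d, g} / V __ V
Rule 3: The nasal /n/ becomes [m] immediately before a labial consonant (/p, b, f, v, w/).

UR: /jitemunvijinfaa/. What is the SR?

jidemumvijimfaa

Rule 1 (stop-cluster i-epenthesis): no segment meets the environment; /jitemunvijinfaa/ is unchanged.
Rule 2 (intervocalic voicing): /t/ is a voiceless stop between vowels /i/ and /e/, so it voices to [d]. /jitemunvijinfaa/ → jidemunvijinfaa.
Rule 3 (nasal place assimilation): /n/ precedes the labial consonant /v/, so it assimilates in place to [m]. /n/ precedes the labial consonant /f/, so it assimilates in place to [m]. /jidemunvijinfaa/ → jidemumvijimfaa.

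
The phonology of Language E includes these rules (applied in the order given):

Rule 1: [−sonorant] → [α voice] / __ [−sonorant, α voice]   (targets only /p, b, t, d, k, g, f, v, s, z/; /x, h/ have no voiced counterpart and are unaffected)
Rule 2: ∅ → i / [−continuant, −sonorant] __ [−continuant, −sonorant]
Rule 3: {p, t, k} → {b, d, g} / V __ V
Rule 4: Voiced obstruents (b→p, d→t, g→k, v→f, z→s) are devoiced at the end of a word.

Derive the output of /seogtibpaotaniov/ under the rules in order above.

Rule 1 (regressive voicing assimilation): /g/ precedes the voiceless obstruent /t/, so it devoices to [k] by assimilation. /b/ precedes the voiceless obstruent /p/, so it devoices to [p] by assimilation. /seogtibpaotaniov/ → seoktippaotaniov.
Rule 2 (stop-cluster i-epenthesis): /k/ and /t/ form a stop–stop cluster, so [i] is inserted between them. /p/ and /p/ form a stop–stop cluster, so [i] is inserted between them. /seoktippaotaniov/ → seokitipipaotaniov.
Rule 3 (intervocalic voicing): /k/ is a voiceless stop between vowels /o/ and /i/, so it voices to [g]. /t/ is a voiceless stop between vowels /i/ and /i/, so it voices to [d]. /p/ is a voiceless stop between vowels /i/ and /i/, so it voices to [b]. /p/ is a voiceless stop between vowels /i/ and /a/, so it voices to [b]. /t/ is a voiceless stop between vowels /o/ and /a/, so it voices to [d]. /seokitipipaotaniov/ → seogidibibaodaniov.
Rule 4 (final devoicing): /v/ is a voiced obstruent in word-final position, so it devoices to [f]. /seogidibibaodaniov/ → seogidibibaodaniof.

seogidibibaodaniof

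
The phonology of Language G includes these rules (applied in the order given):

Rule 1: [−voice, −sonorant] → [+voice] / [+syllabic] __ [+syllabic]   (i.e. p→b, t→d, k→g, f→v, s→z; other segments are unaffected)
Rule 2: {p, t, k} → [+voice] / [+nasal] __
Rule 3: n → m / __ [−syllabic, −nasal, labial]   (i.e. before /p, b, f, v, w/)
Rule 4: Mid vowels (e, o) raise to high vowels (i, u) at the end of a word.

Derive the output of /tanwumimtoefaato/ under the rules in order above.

Rule 1 (intervocalic voicing): /f/ is a voiceless obstruent between vowels /e/ and /a/, so it voices to [v]. /t/ is a voiceless obstruent between vowels /a/ and /o/, so it voices to [d]. /tanwumimtoefaato/ → tanwumimtoevaado.
Rule 2 (post-nasal voicing): /t/ is a voiceless stop immediately after the nasal /m/, so it voices to [d]. /tanwumimtoevaado/ → tanwumimdoevaado.
Rule 3 (nasal place assimilation): /n/ precedes the labial consonant /w/, so it assimilates in place to [m]. /tanwumimdoevaado/ → tamwumimdoevaado.
Rule 4 (final vowel raising): /o/ is a mid vowel in word-final position, so it raises to [u]. /tamwumimdoevaado/ → tamwumimdoevaadu.

tamwumimdoevaadu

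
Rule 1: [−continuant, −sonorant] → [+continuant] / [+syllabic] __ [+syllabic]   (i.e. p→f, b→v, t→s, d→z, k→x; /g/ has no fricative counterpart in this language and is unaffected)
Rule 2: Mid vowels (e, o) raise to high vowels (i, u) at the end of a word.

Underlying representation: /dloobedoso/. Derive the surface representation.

dloovezosu

Rule 1 (intervocalic spirantization): /b/ is a stop between vowels /o/ and /e/, so it spirantizes to the fricative [v]. /d/ is a stop between vowels /e/ and /o/, so it spirantizes to the fricative [z]. /dloobedoso/ → dloovezoso.
Rule 2 (final vowel raising): /o/ is a mid vowel in word-final position, so it raises to [u]. /dloovezoso/ → dloovezosu.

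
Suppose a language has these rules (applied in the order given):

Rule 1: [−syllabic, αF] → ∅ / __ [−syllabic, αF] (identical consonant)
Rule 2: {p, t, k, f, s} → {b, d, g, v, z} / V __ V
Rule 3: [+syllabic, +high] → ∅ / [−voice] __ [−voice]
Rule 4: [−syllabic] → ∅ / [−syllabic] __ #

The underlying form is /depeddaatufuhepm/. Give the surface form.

debedaaduvuhep

Rule 1 (degemination): /dd/ is a geminate; the first /d/ deletes. /depeddaatufuhepm/ → depedaatufuhepm.
Rule 2 (intervocalic voicing): /p/ is a voiceless obstruent between vowels /e/ and /e/, so it voices to [b]. /t/ is a voiceless obstruent between vowels /a/ and /u/, so it voices to [d]. /f/ is a voiceless obstruent between vowels /u/ and /u/, so it voices to [v]. /depedaatufuhepm/ → debedaaduvuhepm.
Rule 3 (high vowel syncope): no segment meets the environment; /debedaaduvuhepm/ is unchanged.
Rule 4 (final cluster simplification): /m/ is the second consonant of a word-final cluster /pm/, so it deletes. /debedaaduvuhepm/ → debedaaduvuhep.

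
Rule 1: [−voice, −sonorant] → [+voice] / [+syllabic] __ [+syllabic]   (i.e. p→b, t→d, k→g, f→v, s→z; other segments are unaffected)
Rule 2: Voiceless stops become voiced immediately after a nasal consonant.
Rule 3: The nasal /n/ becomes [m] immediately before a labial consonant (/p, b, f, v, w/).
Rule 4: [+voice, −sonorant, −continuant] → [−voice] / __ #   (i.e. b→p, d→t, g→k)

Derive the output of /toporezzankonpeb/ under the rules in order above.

Rule 1 (intervocalic voicing): /p/ is a voiceless obstruent between vowels /o/ and /o/, so it voices to [b]. /toporezzankonpeb/ → toborezzankonpeb.
Rule 2 (post-nasal voicing): /k/ is a voiceless stop immediately after the nasal /n/, so it voices to [g]. /p/ is a voiceless stop immediately after the nasal /n/, so it voices to [b]. /toborezzankonpeb/ → toborezzangonbeb.
Rule 3 (nasal place assimilation): /n/ precedes the labial consonant /b/, so it assimilates in place to [m]. /toborezzangonbeb/ → toborezzangombeb.
Rule 4 (final devoicing): /b/ is a voiced stop in word-final position, so it devoices to [p]. /toborezzangombeb/ → toborezzangombep.

toborezzangombep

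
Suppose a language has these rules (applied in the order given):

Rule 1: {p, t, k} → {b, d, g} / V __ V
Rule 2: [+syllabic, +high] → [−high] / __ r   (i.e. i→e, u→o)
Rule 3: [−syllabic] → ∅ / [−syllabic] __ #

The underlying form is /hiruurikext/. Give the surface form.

Rule 1 (intervocalic voicing): /k/ is a voiceless stop between vowels /i/ and /e/, so it voices to [g]. /hiruurikext/ → hiruurigext.
Rule 2 (pre-rhotic lowering): /i/ is a high vowel immediately before /r/, so it lowers to [e]. /u/ is a high vowel immediately before /r/, so it lowers to [o]. /hiruurigext/ → heruorigext.
Rule 3 (final cluster simplification): /t/ is the second consonant of a word-final cluster /xt/, so it deletes. /heruorigext/ → heruorigex.

heruorigex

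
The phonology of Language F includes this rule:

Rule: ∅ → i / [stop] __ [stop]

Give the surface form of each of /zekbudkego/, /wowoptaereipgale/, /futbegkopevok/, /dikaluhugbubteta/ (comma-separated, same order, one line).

/zekbudkego/: /k/ and /b/ form a stop–stop cluster, so [i] is inserted between them. /d/ and /k/ form a stop–stop cluster, so [i] is inserted between them. → [zekibudikego].
/wowoptaereipgale/: /p/ and /t/ form a stop–stop cluster, so [i] is inserted between them. /p/ and /g/ form a stop–stop cluster, so [i] is inserted between them. → [wowopitaereipigale].
/futbegkopevok/: /t/ and /b/ form a stop–stop cluster, so [i] is inserted between them. /g/ and /k/ form a stop–stop cluster, so [i] is inserted between them. → [futibegikopevok].
/dikaluhugbubteta/: /g/ and /b/ form a stop–stop cluster, so [i] is inserted between them. /b/ and /t/ form a stop–stop cluster, so [i] is inserted between them. → [dikaluhugibubiteta].

zekibudikego, wowopitaereipigale, futibegikopevok, dikaluhugibubiteta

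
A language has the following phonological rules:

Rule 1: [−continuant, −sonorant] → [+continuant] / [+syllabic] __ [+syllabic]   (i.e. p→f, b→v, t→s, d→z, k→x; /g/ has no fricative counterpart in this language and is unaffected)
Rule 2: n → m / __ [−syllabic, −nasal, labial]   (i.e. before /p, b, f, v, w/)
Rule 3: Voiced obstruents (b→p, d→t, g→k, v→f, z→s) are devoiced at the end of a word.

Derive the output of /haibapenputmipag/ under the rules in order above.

Rule 1 (intervocalic spirantization): /b/ is a stop between vowels /i/ and /a/, so it spirantizes to the fricative [v]. /p/ is a stop between vowels /a/ and /e/, so it spirantizes to the fricative [f]. /p/ is a stop between vowels /i/ and /a/, so it spirantizes to the fricative [f]. /haibapenputmipag/ → haivafenputmifag.
Rule 2 (nasal place assimilation): /n/ precedes the labial consonant /p/, so it assimilates in place to [m]. /haivafenputmifag/ → haivafemputmifag.
Rule 3 (final devoicing): /g/ is a voiced obstruent in word-final position, so it devoices to [k]. /haivafemputmifag/ → haivafemputmifak.

haivafemputmifak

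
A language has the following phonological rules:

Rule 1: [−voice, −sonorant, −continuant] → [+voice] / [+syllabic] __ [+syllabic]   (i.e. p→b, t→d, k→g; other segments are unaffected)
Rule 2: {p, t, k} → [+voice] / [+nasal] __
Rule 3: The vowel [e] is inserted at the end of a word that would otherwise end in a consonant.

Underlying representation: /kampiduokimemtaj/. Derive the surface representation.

Rule 1 (intervocalic voicing): /k/ is a voiceless stop between vowels /o/ and /i/, so it voices to [g]. /kampiduokimemtaj/ → kampiduogimemtaj.
Rule 2 (post-nasal voicing): /p/ is a voiceless stop immediately after the nasal /m/, so it voices to [b]. /t/ is a voiceless stop immediately after the nasal /m/, so it voices to [d]. /kampiduogimemtaj/ → kambiduogimemdaj.
Rule 3 (final e-epenthesis): the form ends in the consonant /j/, so [e] is inserted word-finally. /kambiduogimemdaj/ → kambiduogimemdaje.

kambiduogimemdaje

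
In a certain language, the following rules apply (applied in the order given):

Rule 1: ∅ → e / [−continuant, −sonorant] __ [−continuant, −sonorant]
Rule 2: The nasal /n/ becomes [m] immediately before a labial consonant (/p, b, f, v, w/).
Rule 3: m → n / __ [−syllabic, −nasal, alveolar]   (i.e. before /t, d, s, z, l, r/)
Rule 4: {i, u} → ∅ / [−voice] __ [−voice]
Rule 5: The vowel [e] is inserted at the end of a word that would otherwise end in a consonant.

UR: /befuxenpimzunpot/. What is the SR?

befxempinzumpote

Rule 1 (stop-cluster e-epenthesis): no segment meets the environment; /befuxenpimzunpot/ is unchanged.
Rule 2 (nasal place assimilation): /n/ precedes the labial consonant /p/, so it assimilates in place to [m]. /n/ precedes the labial consonant /p/, so it assimilates in place to [m]. /befuxenpimzunpot/ → befuxempimzumpot.
Rule 3 (nasal place assimilation): /m/ precedes the alveolar consonant /z/, so it assimilates in place to [n]. /befuxempimzumpot/ → befuxempinzumpot.
Rule 4 (high vowel syncope): /u/ is a high vowel flanked by voiceless consonants /f/ and /x/, so it deletes. /befuxempinzumpot/ → befxempinzumpot.
Rule 5 (final e-epenthesis): the form ends in the consonant /t/, so [e] is inserted word-finally. /befxempinzumpot/ → befxempinzumpote.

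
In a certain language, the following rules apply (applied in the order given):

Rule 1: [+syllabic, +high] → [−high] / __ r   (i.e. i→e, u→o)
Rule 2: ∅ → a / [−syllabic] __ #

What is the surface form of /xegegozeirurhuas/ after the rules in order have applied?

xegegozeerorhuasa

Rule 1 (pre-rhotic lowering): /i/ is a high vowel immediately before /r/, so it lowers to [e]. /u/ is a high vowel immediately before /r/, so it lowers to [o]. /xegegozeirurhuas/ → xegegozeerorhuas.
Rule 2 (final a-epenthesis): the form ends in the consonant /s/, so [a] is inserted word-finally. /xegegozeerorhuas/ → xegegozeerorhuasa.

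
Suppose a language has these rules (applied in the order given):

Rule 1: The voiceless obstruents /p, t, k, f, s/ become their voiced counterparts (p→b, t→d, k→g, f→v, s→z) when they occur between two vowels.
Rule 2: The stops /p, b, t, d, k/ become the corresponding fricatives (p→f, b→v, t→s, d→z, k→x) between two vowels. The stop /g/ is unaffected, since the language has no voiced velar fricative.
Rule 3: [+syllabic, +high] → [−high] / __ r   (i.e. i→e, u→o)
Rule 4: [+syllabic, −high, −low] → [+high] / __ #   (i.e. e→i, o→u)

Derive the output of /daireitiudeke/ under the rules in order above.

Rule 1 (intervocalic voicing): /t/ is a voiceless obstruent between vowels /i/ and /i/, so it voices to [d]. /k/ is a voiceless obstruent between vowels /e/ and /e/, so it voices to [g]. /daireitiudeke/ → daireidiudege.
Rule 2 (intervocalic spirantization): /d/ is a stop between vowels /i/ and /i/, so it spirantizes to the fricative [z]. /d/ is a stop between vowels /u/ and /e/, so it spirantizes to the fricative [z]. /daireidiudege/ → daireiziuzege.
Rule 3 (pre-rhotic lowering): /i/ is a high vowel immediately before /r/, so it lowers to [e]. /daireiziuzege/ → daereiziuzege.
Rule 4 (final vowel raising): /e/ is a mid vowel in word-final position, so it raises to [i]. /daereiziuzege/ → daereiziuzegi.

daereiziuzegi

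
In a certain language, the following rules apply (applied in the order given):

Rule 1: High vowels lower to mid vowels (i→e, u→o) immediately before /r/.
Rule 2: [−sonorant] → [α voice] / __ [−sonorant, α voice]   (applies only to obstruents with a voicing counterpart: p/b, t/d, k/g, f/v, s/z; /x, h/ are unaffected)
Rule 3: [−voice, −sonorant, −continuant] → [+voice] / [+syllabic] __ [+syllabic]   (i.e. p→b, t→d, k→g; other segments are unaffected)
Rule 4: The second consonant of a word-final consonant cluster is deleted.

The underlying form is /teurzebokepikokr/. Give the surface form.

Rule 1 (pre-rhotic lowering): /u/ is a high vowel immediately before /r/, so it lowers to [o]. /teurzebokepikokr/ → teorzebokepikokr.
Rule 2 (regressive voicing assimilation): no segment meets the environment; /teorzebokepikokr/ is unchanged.
Rule 3 (intervocalic voicing): /k/ is a voiceless stop between vowels /o/ and /e/, so it voices to [g]. /p/ is a voiceless stop between vowels /e/ and /i/, so it voices to [b]. /k/ is a voiceless stop between vowels /i/ and /o/, so it voices to [g]. /teorzebokepikokr/ → teorzebogebigokr.
Rule 4 (final cluster simplification): /r/ is the second consonant of a word-final cluster /kr/, so it deletes. /teorzebogebigokr/ → teorzebogebigok.

teorzebogebigok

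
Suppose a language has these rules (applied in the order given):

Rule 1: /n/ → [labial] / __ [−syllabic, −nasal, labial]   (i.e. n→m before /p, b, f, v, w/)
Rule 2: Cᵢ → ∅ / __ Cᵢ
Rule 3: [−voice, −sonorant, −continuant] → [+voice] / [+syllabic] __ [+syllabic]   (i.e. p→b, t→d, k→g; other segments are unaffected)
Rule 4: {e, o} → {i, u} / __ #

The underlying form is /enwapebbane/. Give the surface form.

emwabebani

Rule 1 (nasal place assimilation): /n/ precedes the labial consonant /w/, so it assimilates in place to [m]. /enwapebbane/ → emwapebbane.
Rule 2 (degemination): /bb/ is a geminate; the first /b/ deletes. /emwapebbane/ → emwapebane.
Rule 3 (intervocalic voicing): /p/ is a voiceless stop between vowels /a/ and /e/, so it voices to [b]. /emwapebane/ → emwabebane.
Rule 4 (final vowel raising): /e/ is a mid vowel in word-final position, so it raises to [i]. /emwabebane/ → emwabebani.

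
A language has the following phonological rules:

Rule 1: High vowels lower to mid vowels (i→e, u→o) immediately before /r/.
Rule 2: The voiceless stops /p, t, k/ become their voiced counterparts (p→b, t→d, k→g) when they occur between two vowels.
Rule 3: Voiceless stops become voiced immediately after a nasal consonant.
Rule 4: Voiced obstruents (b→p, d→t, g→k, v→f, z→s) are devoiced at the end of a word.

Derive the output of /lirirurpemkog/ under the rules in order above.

lererorpemgok

Rule 1 (pre-rhotic lowering): /i/ is a high vowel immediately before /r/, so it lowers to [e]. /i/ is a high vowel immediately before /r/, so it lowers to [e]. /u/ is a high vowel immediately before /r/, so it lowers to [o]. /lirirurpemkog/ → lererorpemkog.
Rule 2 (intervocalic voicing): no segment meets the environment; /lererorpemkog/ is unchanged.
Rule 3 (post-nasal voicing): /k/ is a voiceless stop immediately after the nasal /m/, so it voices to [g]. /lererorpemkog/ → lererorpemgog.
Rule 4 (final devoicing): /g/ is a voiced obstruent in word-final position, so it devoices to [k]. /lererorpemgog/ → lererorpemgok.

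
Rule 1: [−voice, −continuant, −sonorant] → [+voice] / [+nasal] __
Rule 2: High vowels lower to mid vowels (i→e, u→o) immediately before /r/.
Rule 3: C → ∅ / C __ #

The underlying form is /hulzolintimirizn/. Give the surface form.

Rule 1 (post-nasal voicing): /t/ is a voiceless stop immediately after the nasal /n/, so it voices to [d]. /hulzolintimirizn/ → hulzolindimirizn.
Rule 2 (pre-rhotic lowering): /i/ is a high vowel immediately before /r/, so it lowers to [e]. /hulzolindimirizn/ → hulzolindimerizn.
Rule 3 (final cluster simplification): /n/ is the second consonant of a word-final cluster /zn/, so it deletes. /hulzolindimerizn/ → hulzolindimeriz.

hulzolindimeriz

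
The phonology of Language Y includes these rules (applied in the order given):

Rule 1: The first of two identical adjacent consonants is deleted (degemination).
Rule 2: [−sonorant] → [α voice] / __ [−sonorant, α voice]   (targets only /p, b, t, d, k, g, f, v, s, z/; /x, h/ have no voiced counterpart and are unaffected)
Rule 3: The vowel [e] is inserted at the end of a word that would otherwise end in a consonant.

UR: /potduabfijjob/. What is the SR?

Rule 1 (degemination): /jj/ is a geminate; the first /j/ deletes. /potduabfijjob/ → potduabfijob.
Rule 2 (regressive voicing assimilation): /t/ precedes the voiced obstruent /d/, so it voices to [d] by assimilation. /b/ precedes the voiceless obstruent /f/, so it devoices to [p] by assimilation. /potduabfijob/ → podduapfijob.
Rule 3 (final e-epenthesis): the form ends in the consonant /b/, so [e] is inserted word-finally. /podduapfijob/ → podduapfijobe.

podduapfijobe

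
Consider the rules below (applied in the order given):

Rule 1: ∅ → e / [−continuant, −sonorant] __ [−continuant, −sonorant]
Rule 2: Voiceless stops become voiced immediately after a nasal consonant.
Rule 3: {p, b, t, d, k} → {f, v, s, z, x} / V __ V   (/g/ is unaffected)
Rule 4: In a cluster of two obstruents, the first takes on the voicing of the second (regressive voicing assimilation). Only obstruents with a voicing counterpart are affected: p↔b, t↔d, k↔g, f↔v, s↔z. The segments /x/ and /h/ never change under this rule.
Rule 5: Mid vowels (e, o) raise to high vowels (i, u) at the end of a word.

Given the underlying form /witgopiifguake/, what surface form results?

wisegofiivguaxi

Rule 1 (stop-cluster e-epenthesis): /t/ and /g/ form a stop–stop cluster, so [e] is inserted between them. /witgopiifguake/ → witegopiifguake.
Rule 2 (post-nasal voicing): no segment meets the environment; /witegopiifguake/ is unchanged.
Rule 3 (intervocalic spirantization): /t/ is a stop between vowels /i/ and /e/, so it spirantizes to the fricative [s]. /p/ is a stop between vowels /o/ and /i/, so it spirantizes to the fricative [f]. /k/ is a stop between vowels /a/ and /e/, so it spirantizes to the fricative [x]. /witegopiifguake/ → wisegofiifguaxe.
Rule 4 (regressive voicing assimilation): /f/ precedes the voiced obstruent /g/, so it voices to [v] by assimilation. /wisegofiifguaxe/ → wisegofiivguaxe.
Rule 5 (final vowel raising): /e/ is a mid vowel in word-final position, so it raises to [i]. /wisegofiivguaxe/ → wisegofiivguaxi.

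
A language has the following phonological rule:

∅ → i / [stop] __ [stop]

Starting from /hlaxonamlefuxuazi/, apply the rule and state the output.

No segment of /hlaxonamlefuxuazi/ meets the structural description of the rule, so the form surfaces unchanged.

hlaxonamlefuxuazi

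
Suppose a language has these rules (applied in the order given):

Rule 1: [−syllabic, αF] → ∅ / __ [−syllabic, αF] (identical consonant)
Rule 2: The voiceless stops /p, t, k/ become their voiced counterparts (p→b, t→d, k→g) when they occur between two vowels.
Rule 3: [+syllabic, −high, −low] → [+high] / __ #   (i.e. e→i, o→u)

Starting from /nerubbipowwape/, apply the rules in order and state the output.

nerubibowabi

Rule 1 (degemination): /bb/ is a geminate; the first /b/ deletes. /ww/ is a geminate; the first /w/ deletes. /nerubbipowwape/ → nerubipowape.
Rule 2 (intervocalic voicing): /p/ is a voiceless stop between vowels /i/ and /o/, so it voices to [b]. /p/ is a voiceless stop between vowels /a/ and /e/, so it voices to [b]. /nerubipowape/ → nerubibowabe.
Rule 3 (final vowel raising): /e/ is a mid vowel in word-final position, so it raises to [i]. /nerubibowabe/ → nerubibowabi.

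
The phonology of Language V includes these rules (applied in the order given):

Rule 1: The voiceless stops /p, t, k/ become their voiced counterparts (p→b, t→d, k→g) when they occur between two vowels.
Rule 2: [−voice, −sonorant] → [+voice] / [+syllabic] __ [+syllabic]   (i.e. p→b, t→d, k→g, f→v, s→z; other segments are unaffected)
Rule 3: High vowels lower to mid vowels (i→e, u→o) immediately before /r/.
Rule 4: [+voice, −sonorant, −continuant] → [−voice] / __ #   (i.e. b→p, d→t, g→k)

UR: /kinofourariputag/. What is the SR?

Rule 1 (intervocalic voicing): /p/ is a voiceless stop between vowels /i/ and /u/, so it voices to [b]. /t/ is a voiceless stop between vowels /u/ and /a/, so it voices to [d]. /kinofourariputag/ → kinofouraribudag.
Rule 2 (intervocalic voicing): /f/ is a voiceless obstruent between vowels /o/ and /o/, so it voices to [v]. /kinofouraribudag/ → kinovouraribudag.
Rule 3 (pre-rhotic lowering): /u/ is a high vowel immediately before /r/, so it lowers to [o]. /kinovouraribudag/ → kinovooraribudag.
Rule 4 (final devoicing): /g/ is a voiced stop in word-final position, so it devoices to [k]. /kinovooraribudag/ → kinovooraribudak.

kinovooraribudak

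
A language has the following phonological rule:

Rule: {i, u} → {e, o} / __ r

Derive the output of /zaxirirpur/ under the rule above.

zaxererpor

/i/ is a high vowel immediately before /r/, so it lowers to [e].
/i/ is a high vowel immediately before /r/, so it lowers to [e].
/u/ is a high vowel immediately before /r/, so it lowers to [o].
Surface form: [zaxererpor].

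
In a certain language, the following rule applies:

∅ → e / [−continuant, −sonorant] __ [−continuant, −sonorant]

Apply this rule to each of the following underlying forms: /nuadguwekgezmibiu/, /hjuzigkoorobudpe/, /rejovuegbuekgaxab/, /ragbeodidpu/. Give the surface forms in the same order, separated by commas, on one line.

/nuadguwekgezmibiu/: /d/ and /g/ form a stop–stop cluster, so [e] is inserted between them. /k/ and /g/ form a stop–stop cluster, so [e] is inserted between them. → [nuadeguwekegezmibiu].
/hjuzigkoorobudpe/: /g/ and /k/ form a stop–stop cluster, so [e] is inserted between them. /d/ and /p/ form a stop–stop cluster, so [e] is inserted between them. → [hjuzigekoorobudepe].
/rejovuegbuekgaxab/: /g/ and /b/ form a stop–stop cluster, so [e] is inserted between them. /k/ and /g/ form a stop–stop cluster, so [e] is inserted between them. → [rejovuegebuekegaxab].
/ragbeodidpu/: /g/ and /b/ form a stop–stop cluster, so [e] is inserted between them. /d/ and /p/ form a stop–stop cluster, so [e] is inserted between them. → [ragebeodidepu].

nuadeguwekegezmibiu, hjuzigekoorobudepe, rejovuegebuekegaxab, ragebeodidepu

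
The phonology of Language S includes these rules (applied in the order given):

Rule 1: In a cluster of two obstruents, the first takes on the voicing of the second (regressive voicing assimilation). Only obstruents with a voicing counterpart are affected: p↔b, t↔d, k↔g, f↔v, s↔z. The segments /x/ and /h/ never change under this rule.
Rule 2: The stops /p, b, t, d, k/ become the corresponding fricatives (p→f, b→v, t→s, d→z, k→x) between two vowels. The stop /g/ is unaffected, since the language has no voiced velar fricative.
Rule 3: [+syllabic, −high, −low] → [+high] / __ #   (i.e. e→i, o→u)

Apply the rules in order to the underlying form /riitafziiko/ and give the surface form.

riisavziixu

Rule 1 (regressive voicing assimilation): /f/ precedes the voiced obstruent /z/, so it voices to [v] by assimilation. /riitafziiko/ → riitavziiko.
Rule 2 (intervocalic spirantization): /t/ is a stop between vowels /i/ and /a/, so it spirantizes to the fricative [s]. /k/ is a stop between vowels /i/ and /o/, so it spirantizes to the fricative [x]. /riitavziiko/ → riisavziixo.
Rule 3 (final vowel raising): /o/ is a mid vowel in word-final position, so it raises to [u]. /riisavziixo/ → riisavziixu.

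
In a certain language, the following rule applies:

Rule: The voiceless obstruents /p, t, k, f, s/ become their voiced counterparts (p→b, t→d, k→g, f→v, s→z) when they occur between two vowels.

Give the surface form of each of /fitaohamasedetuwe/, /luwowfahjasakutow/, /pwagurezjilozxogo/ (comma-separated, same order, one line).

fidaohamazededuwe, luwowfahjazagudow, pwagurezjilozxogo

/fitaohamasedetuwe/: /t/ is a voiceless obstruent between vowels /i/ and /a/, so it voices to [d]. /s/ is a voiceless obstruent between vowels /a/ and /e/, so it voices to [z]. /t/ is a voiceless obstruent between vowels /e/ and /u/, so it voices to [d]. → [fidaohamazededuwe].
/luwowfahjasakutow/: /s/ is a voiceless obstruent between vowels /a/ and /a/, so it voices to [z]. /k/ is a voiceless obstruent between vowels /a/ and /u/, so it voices to [g]. /t/ is a voiceless obstruent between vowels /u/ and /o/, so it voices to [d]. → [luwowfahjazagudow].
/pwagurezjilozxogo/: the rule's environment is not met; surfaces unchanged as [pwagurezjilozxogo].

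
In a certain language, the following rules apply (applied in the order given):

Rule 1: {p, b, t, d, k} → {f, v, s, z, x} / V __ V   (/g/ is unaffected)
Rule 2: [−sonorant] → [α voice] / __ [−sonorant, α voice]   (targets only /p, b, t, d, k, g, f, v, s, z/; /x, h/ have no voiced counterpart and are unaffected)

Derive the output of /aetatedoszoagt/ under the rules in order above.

aesasezozzoakt

Rule 1 (intervocalic spirantization): /t/ is a stop between vowels /e/ and /a/, so it spirantizes to the fricative [s]. /t/ is a stop between vowels /a/ and /e/, so it spirantizes to the fricative [s]. /d/ is a stop between vowels /e/ and /o/, so it spirantizes to the fricative [z]. /aetatedoszoagt/ → aesasezoszoagt.
Rule 2 (regressive voicing assimilation): /s/ precedes the voiced obstruent /z/, so it voices to [z] by assimilation. /g/ precedes the voiceless obstruent /t/, so it devoices to [k] by assimilation. /aesasezoszoagt/ → aesasezozzoakt.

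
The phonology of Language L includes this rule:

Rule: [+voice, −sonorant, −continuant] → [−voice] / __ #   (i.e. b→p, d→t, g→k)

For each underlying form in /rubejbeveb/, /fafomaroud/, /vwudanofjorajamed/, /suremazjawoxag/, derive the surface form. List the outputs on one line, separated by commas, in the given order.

/rubejbeveb/: /b/ is a voiced stop in word-final position, so it devoices to [p]. → [rubejbevep].
/fafomaroud/: /d/ is a voiced stop in word-final position, so it devoices to [t]. → [fafomarout].
/vwudanofjorajamed/: /d/ is a voiced stop in word-final position, so it devoices to [t]. → [vwudanofjorajamet].
/suremazjawoxag/: /g/ is a voiced stop in word-final position, so it devoices to [k]. → [suremazjawoxak].

rubejbevep, fafomarout, vwudanofjorajamet, suremazjawoxak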